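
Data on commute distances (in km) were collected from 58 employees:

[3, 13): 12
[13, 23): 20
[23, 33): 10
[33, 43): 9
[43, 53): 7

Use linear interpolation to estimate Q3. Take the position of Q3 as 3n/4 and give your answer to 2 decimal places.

Cumulative frequencies: 12, 32, 42, 51, 58
n = 58; position = 3n/4 = 43.5.
This falls in the class [33, 43): L = 33, F = 42, f = 9, h = 10.
Upper quartile ≈ 33 + ((43.5 − 42) / 9) × 10 = 34.6667

34.67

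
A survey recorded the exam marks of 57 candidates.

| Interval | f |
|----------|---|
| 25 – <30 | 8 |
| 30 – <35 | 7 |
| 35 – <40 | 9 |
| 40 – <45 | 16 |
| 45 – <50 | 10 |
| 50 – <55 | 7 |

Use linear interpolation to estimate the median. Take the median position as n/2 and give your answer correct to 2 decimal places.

Cumulative frequencies: 8, 15, 24, 40, 50, 57
n = 57; position = n/2 = 28.5.
This falls in the class 40 – <45: L = 40, F = 24, f = 16, h = 5.
Median ≈ 40 + ((28.5 − 24) / 16) × 5 = 41.4062

41.41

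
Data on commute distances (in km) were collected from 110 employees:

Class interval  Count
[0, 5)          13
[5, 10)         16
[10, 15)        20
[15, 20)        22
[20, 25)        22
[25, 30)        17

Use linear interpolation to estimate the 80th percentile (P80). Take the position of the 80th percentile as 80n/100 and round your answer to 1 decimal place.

Cumulative frequencies: 13, 29, 49, 71, 93, 110
n = 110; position = 80n/100 = 88.
This falls in the class [20, 25): L = 20, F = 71, f = 22, h = 5.
80th percentile ≈ 20 + ((88 − 71) / 22) × 5 = 23.8636

23.9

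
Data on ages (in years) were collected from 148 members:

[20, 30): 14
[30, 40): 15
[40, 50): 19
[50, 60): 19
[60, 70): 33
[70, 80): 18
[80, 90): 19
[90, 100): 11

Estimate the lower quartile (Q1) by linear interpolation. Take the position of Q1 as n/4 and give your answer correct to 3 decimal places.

Cumulative frequencies: 14, 29, 48, 67, 100, 118, 137, 148
n = 148; position = n/4 = 37.
This falls in the class [40, 50): L = 40, F = 29, f = 19, h = 10.
Lower quartile ≈ 40 + ((37 − 29) / 19) × 10 = 44.2105

44.211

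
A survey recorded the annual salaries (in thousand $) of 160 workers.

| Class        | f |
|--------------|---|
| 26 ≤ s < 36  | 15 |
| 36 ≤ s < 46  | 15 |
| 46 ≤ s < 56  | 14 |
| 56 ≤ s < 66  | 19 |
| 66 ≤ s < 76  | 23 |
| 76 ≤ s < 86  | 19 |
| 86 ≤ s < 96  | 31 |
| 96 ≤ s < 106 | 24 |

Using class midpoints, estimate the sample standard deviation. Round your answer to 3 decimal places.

Midpoints: 31, 41, 51, 61, 71, 81, 91, 101
n = 160, Σfm = 11370, mean = 71.0625
Σfm² = 888880
Σf(m − x̄)² = Σfm² − (Σfm)²/n = 888880 − 11370²/160 = 80899.3750
Sample variance = 80899.3750 / 159 = 508.8011
Standard deviation = √508.8011 = 22.5566

22.557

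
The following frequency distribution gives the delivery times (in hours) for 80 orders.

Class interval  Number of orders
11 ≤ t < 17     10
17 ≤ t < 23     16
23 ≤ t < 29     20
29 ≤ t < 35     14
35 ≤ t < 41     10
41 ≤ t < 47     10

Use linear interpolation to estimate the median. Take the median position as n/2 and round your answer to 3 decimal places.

Cumulative frequencies: 10, 26, 46, 60, 70, 80
n = 80; position = n/2 = 40.
This falls in the class 23 ≤ t < 29: L = 23, F = 26, f = 20, h = 6.
Median ≈ 23 + ((40 − 26) / 20) × 6 = 27.2000

27.200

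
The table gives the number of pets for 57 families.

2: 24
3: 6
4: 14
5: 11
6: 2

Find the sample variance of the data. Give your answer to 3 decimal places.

1.684

Values: 2, 3, 4, 5, 6
n = 57, Σfx = 189, mean = 3.3158
Σfx² = 721
Σf(x − x̄)² = Σfx² − (Σfx)²/n = 721 − 189²/57 = 94.3158
Sample variance = 94.3158 / 56 = 1.6842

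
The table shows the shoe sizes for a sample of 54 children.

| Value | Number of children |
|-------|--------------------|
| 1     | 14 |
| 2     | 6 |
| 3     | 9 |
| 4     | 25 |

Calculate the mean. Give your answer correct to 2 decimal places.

2.83

Values: 1, 2, 3, 4
Σfx = 14×1 + 6×2 + 9×3 + 25×4 = 153
n = Σf = 54
Mean = 153 / 54 = 2.8333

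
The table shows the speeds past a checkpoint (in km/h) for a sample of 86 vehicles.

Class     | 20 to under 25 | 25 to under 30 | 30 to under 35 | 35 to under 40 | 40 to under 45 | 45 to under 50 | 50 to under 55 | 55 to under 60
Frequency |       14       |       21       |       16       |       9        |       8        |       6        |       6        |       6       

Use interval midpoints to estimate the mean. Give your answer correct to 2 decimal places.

Midpoints: 22.5, 27.5, 32.5, 37.5, 42.5, 47.5, 52.5, 57.5
Σfm = 14×22.5 + 21×27.5 + 16×32.5 + 9×37.5 + 8×42.5 + 6×47.5 + 6×52.5 + 6×57.5 = 3035
n = Σf = 86
Mean = 3035 / 86 = 35.2907

35.29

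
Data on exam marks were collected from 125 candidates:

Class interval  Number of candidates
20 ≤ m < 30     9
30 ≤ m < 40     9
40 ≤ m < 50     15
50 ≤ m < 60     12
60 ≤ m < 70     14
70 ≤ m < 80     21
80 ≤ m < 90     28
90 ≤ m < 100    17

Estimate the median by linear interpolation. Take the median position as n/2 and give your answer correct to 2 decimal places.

Cumulative frequencies: 9, 18, 33, 45, 59, 80, 108, 125
n = 125; position = n/2 = 62.5.
This falls in the class 70 ≤ m < 80: L = 70, F = 59, f = 21, h = 10.
Median ≈ 70 + ((62.5 − 59) / 21) × 10 = 71.6667

71.67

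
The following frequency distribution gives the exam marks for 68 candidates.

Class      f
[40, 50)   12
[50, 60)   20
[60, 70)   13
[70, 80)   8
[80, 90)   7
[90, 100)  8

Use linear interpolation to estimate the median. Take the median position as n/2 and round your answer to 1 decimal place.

61.5

Cumulative frequencies: 12, 32, 45, 53, 60, 68
n = 68; position = n/2 = 34.
This falls in the class [60, 70): L = 60, F = 32, f = 13, h = 10.
Median ≈ 60 + ((34 − 32) / 13) × 10 = 61.5385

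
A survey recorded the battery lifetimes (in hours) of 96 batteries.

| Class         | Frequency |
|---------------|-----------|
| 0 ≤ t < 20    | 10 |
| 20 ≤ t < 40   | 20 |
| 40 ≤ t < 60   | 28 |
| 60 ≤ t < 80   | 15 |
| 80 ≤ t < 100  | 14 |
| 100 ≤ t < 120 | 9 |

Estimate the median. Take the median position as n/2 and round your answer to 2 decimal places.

52.86

Cumulative frequencies: 10, 30, 58, 73, 87, 96
n = 96; position = n/2 = 48.
This falls in the class 40 ≤ t < 60: L = 40, F = 30, f = 28, h = 20.
Median ≈ 40 + ((48 − 30) / 28) × 20 = 52.8571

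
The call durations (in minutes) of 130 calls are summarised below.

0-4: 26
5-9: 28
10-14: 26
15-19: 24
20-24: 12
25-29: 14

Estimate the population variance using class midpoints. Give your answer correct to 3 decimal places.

63.314

Midpoints: 2, 7, 12, 17, 22, 27
n = 130, Σfm = 1610, mean = 12.3846
Σfm² = 28170
Σf(m − x̄)² = Σfm² − (Σfm)²/n = 28170 − 1610²/130 = 8230.7692
Population variance = 8230.7692 / 130 = 63.3136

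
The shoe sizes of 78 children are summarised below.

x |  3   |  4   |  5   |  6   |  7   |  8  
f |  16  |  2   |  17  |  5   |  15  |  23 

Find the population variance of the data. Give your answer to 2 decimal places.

Values: 3, 4, 5, 6, 7, 8
n = 78, Σfx = 460, mean = 5.8974
Σfx² = 2988
Σf(x − x̄)² = Σfx² − (Σfx)²/n = 2988 − 460²/78 = 275.1795
Population variance = 275.1795 / 78 = 3.5279

3.53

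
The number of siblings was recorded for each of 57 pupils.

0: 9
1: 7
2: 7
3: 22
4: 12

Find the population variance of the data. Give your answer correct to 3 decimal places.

Values: 0, 1, 2, 3, 4
n = 57, Σfx = 135, mean = 2.3684
Σfx² = 425
Σf(x − x̄)² = Σfx² − (Σfx)²/n = 425 − 135²/57 = 105.2632
Population variance = 105.2632 / 57 = 1.8467

1.847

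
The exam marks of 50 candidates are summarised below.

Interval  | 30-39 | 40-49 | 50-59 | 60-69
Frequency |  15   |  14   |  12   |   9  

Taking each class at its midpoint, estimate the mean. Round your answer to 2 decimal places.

47.50

Midpoints: 34.5, 44.5, 54.5, 64.5
Σfm = 15×34.5 + 14×44.5 + 12×54.5 + 9×64.5 = 2375
n = Σf = 50
Mean = 2375 / 50 = 47.5000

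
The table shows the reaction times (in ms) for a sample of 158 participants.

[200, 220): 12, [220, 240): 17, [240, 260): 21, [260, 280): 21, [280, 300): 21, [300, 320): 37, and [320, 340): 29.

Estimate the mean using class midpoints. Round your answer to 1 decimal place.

Midpoints: 210, 230, 250, 270, 290, 310, 330
Σfm = 12×210 + 17×230 + 21×250 + 21×270 + 21×290 + 37×310 + 29×330 = 44480
n = Σf = 158
Mean = 44480 / 158 = 281.5190

281.5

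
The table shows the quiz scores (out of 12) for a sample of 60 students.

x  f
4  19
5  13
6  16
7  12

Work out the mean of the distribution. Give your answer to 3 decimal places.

Values: 4, 5, 6, 7
Σfx = 19×4 + 13×5 + 16×6 + 12×7 = 321
n = Σf = 60
Mean = 321 / 60 = 5.3500

5.350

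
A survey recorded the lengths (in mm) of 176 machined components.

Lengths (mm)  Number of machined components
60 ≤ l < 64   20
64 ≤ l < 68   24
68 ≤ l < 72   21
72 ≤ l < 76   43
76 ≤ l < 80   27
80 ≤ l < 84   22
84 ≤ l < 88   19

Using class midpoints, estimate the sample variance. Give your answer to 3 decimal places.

53.302

Midpoints: 62, 66, 70, 74, 78, 82, 86
n = 176, Σfm = 13020, mean = 73.9773
Σfm² = 972512
Σf(m − x̄)² = Σfm² − (Σfm)²/n = 972512 − 13020²/176 = 9327.9091
Sample variance = 9327.9091 / 175 = 53.3023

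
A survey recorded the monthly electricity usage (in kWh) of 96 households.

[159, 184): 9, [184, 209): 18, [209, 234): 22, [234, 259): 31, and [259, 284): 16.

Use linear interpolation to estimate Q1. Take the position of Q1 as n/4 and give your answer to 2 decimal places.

204.83

Cumulative frequencies: 9, 27, 49, 80, 96
n = 96; position = n/4 = 24.
This falls in the class [184, 209): L = 184, F = 9, f = 18, h = 25.
Lower quartile ≈ 184 + ((24 − 9) / 18) × 25 = 204.8333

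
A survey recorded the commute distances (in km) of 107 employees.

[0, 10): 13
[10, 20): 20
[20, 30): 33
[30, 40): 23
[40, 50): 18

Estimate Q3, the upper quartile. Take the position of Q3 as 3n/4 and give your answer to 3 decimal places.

36.196

Cumulative frequencies: 13, 33, 66, 89, 107
n = 107; position = 3n/4 = 80.25.
This falls in the class [30, 40): L = 30, F = 66, f = 23, h = 10.
Upper quartile ≈ 30 + ((80.25 − 66) / 23) × 10 = 36.1957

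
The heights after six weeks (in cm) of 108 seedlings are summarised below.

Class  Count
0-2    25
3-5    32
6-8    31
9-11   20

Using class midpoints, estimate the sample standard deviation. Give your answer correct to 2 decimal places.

Midpoints: 1, 4, 7, 10
n = 108, Σfm = 570, mean = 5.2778
Σfm² = 4056
Σf(m − x̄)² = Σfm² − (Σfm)²/n = 4056 − 570²/108 = 1047.6667
Sample variance = 1047.6667 / 107 = 9.7913
Standard deviation = √9.7913 = 3.1291

3.13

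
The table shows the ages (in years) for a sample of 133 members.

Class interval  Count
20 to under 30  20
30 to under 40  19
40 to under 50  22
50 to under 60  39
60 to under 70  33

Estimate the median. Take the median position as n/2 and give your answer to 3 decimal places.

Cumulative frequencies: 20, 39, 61, 100, 133
n = 133; position = n/2 = 66.5.
This falls in the class 50 to under 60: L = 50, F = 61, f = 39, h = 10.
Median ≈ 50 + ((66.5 − 61) / 39) × 10 = 51.4103

51.410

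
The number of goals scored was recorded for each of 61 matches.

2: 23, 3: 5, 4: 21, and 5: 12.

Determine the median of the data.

4

Cumulative frequencies: 23, 28, 49, 61
n = 61, so the median is the value in position (n+1)/2 = 31.
Position 31 falls at value 4.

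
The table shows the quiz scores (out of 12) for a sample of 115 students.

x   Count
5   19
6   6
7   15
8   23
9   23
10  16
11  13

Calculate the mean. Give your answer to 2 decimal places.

8.09

Values: 5, 6, 7, 8, 9, 10, 11
Σfx = 19×5 + 6×6 + 15×7 + 23×8 + 23×9 + 16×10 + 13×11 = 930
n = Σf = 115
Mean = 930 / 115 = 8.0870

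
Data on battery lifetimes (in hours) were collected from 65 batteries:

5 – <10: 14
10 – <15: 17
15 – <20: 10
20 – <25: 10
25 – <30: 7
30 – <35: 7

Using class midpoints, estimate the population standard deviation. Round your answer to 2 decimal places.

8.18

Midpoints: 7.5, 12.5, 17.5, 22.5, 27.5, 32.5
n = 65, Σfm = 1137.5, mean = 17.5000
Σfm² = 24256.25
Σf(m − x̄)² = Σfm² − (Σfm)²/n = 24256.25 − 1137.5²/65 = 4350.0000
Population variance = 4350.0000 / 65 = 66.9231
Standard deviation = √66.9231 = 8.1807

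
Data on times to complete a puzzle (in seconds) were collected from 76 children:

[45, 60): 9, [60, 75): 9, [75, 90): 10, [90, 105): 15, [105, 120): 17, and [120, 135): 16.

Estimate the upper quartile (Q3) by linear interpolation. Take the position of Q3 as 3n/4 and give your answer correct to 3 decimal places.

117.353

Cumulative frequencies: 9, 18, 28, 43, 60, 76
n = 76; position = 3n/4 = 57.
This falls in the class [105, 120): L = 105, F = 43, f = 17, h = 15.
Upper quartile ≈ 105 + ((57 − 43) / 17) × 15 = 117.3529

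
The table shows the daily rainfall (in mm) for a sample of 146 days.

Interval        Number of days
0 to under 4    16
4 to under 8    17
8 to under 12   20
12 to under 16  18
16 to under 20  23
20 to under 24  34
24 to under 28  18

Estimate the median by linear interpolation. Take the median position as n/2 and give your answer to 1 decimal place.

16.3

Cumulative frequencies: 16, 33, 53, 71, 94, 128, 146
n = 146; position = n/2 = 73.
This falls in the class 16 to under 20: L = 16, F = 71, f = 23, h = 4.
Median ≈ 16 + ((73 − 71) / 23) × 4 = 16.3478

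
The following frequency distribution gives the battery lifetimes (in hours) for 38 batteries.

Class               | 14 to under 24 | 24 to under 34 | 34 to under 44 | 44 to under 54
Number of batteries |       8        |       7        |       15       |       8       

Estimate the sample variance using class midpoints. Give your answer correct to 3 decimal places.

Midpoints: 19, 29, 39, 49
n = 38, Σfm = 1332, mean = 35.0526
Σfm² = 50798
Σf(m − x̄)² = Σfm² − (Σfm)²/n = 50798 − 1332²/38 = 4107.8947
Sample variance = 4107.8947 / 37 = 111.0242

111.024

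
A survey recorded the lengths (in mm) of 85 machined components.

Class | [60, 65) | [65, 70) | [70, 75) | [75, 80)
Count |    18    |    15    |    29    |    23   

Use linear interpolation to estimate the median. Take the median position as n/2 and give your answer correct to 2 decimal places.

Cumulative frequencies: 18, 33, 62, 85
n = 85; position = n/2 = 42.5.
This falls in the class [70, 75): L = 70, F = 33, f = 29, h = 5.
Median ≈ 70 + ((42.5 − 33) / 29) × 5 = 71.6379

71.64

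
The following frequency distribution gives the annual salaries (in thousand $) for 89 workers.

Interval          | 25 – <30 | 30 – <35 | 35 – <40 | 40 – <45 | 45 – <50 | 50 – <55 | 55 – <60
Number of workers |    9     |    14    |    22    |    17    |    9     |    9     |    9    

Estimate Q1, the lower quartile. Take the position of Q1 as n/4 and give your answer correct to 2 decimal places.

Cumulative frequencies: 9, 23, 45, 62, 71, 80, 89
n = 89; position = n/4 = 22.25.
This falls in the class 30 – <35: L = 30, F = 9, f = 14, h = 5.
Lower quartile ≈ 30 + ((22.25 − 9) / 14) × 5 = 34.7321

34.73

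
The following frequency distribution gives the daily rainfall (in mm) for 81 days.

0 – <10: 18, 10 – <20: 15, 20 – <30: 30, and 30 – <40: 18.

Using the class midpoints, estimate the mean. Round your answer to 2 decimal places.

20.93

Midpoints: 5, 15, 25, 35
Σfm = 18×5 + 15×15 + 30×25 + 18×35 = 1695
n = Σf = 81
Mean = 1695 / 81 = 20.9259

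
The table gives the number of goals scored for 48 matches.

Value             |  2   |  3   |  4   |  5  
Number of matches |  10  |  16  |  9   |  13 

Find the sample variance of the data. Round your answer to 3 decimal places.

1.234

Values: 2, 3, 4, 5
n = 48, Σfx = 169, mean = 3.5208
Σfx² = 653
Σf(x − x̄)² = Σfx² − (Σfx)²/n = 653 − 169²/48 = 57.9792
Sample variance = 57.9792 / 47 = 1.2336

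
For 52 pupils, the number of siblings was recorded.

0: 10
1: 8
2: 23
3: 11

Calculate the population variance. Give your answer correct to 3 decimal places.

Values: 0, 1, 2, 3
n = 52, Σfx = 87, mean = 1.6731
Σfx² = 199
Σf(x − x̄)² = Σfx² − (Σfx)²/n = 199 − 87²/52 = 53.4423
Population variance = 53.4423 / 52 = 1.0277

1.028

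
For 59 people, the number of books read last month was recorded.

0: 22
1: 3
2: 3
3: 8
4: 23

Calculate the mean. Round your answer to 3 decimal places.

Values: 0, 1, 2, 3, 4
Σfx = 22×0 + 3×1 + 3×2 + 8×3 + 23×4 = 125
n = Σf = 59
Mean = 125 / 59 = 2.1186

2.119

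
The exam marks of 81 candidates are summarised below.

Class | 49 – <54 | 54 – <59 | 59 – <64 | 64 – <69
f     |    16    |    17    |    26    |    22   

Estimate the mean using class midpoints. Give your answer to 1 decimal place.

Midpoints: 51.5, 56.5, 61.5, 66.5
Σfm = 16×51.5 + 17×56.5 + 26×61.5 + 22×66.5 = 4846.5
n = Σf = 81
Mean = 4846.5 / 81 = 59.8333

59.8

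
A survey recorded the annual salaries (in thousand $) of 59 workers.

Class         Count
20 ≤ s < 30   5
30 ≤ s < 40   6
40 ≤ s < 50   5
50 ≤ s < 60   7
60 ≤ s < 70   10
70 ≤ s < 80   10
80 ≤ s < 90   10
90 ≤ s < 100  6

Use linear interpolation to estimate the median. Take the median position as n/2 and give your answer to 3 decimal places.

Cumulative frequencies: 5, 11, 16, 23, 33, 43, 53, 59
n = 59; position = n/2 = 29.5.
This falls in the class 60 ≤ s < 70: L = 60, F = 23, f = 10, h = 10.
Median ≈ 60 + ((29.5 − 23) / 10) × 10 = 66.5000

66.500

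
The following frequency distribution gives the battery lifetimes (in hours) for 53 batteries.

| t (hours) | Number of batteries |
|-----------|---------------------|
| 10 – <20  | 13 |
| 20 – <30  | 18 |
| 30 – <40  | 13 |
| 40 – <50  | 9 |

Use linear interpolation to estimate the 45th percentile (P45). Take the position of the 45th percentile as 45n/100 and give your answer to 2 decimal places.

26.03

Cumulative frequencies: 13, 31, 44, 53
n = 53; position = 45n/100 = 23.85.
This falls in the class 20 – <30: L = 20, F = 13, f = 18, h = 10.
45th percentile ≈ 20 + ((23.85 − 13) / 18) × 10 = 26.0278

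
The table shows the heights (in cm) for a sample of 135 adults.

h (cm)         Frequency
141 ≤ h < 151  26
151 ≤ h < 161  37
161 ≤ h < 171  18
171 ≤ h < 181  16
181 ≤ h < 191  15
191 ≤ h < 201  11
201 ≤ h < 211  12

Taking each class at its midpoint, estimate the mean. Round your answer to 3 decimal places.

Midpoints: 146, 156, 166, 176, 186, 196, 206
Σfm = 26×146 + 37×156 + 18×166 + 16×176 + 15×186 + 11×196 + 12×206 = 22790
n = Σf = 135
Mean = 22790 / 135 = 168.8148

168.815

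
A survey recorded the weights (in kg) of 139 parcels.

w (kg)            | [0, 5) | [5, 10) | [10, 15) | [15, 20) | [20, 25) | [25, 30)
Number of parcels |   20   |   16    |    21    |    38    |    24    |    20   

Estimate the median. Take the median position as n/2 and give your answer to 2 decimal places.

Cumulative frequencies: 20, 36, 57, 95, 119, 139
n = 139; position = n/2 = 69.5.
This falls in the class [15, 20): L = 15, F = 57, f = 38, h = 5.
Median ≈ 15 + ((69.5 − 57) / 38) × 5 = 16.6447

16.64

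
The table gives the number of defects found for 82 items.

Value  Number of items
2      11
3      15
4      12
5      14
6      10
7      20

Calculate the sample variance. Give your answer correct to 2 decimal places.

3.13

Values: 2, 3, 4, 5, 6, 7
n = 82, Σfx = 385, mean = 4.6951
Σfx² = 2061
Σf(x − x̄)² = Σfx² − (Σfx)²/n = 2061 − 385²/82 = 253.3780
Sample variance = 253.3780 / 81 = 3.1281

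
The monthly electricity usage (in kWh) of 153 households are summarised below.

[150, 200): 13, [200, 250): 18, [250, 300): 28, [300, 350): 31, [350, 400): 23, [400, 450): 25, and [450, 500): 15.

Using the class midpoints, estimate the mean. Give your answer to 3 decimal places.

Midpoints: 175, 225, 275, 325, 375, 425, 475
Σfm = 13×175 + 18×225 + 28×275 + 31×325 + 23×375 + 25×425 + 15×475 = 50475
n = Σf = 153
Mean = 50475 / 153 = 329.9020

329.902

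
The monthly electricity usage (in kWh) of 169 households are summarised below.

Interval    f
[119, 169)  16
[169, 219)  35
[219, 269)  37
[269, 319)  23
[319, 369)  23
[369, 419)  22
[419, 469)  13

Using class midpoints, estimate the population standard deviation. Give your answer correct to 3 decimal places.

Midpoints: 144, 194, 244, 294, 344, 394, 444
n = 169, Σfm = 47236, mean = 279.5030
Σfm² = 14539584
Σf(m − x̄)² = Σfm² − (Σfm)²/n = 14539584 − 47236²/169 = 1336982.2485
Population variance = 1336982.2485 / 169 = 7911.1376
Standard deviation = √7911.1376 = 88.9446

88.945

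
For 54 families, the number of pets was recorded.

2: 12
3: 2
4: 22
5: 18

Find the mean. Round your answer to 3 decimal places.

3.852

Values: 2, 3, 4, 5
Σfx = 12×2 + 2×3 + 22×4 + 18×5 = 208
n = Σf = 54
Mean = 208 / 54 = 3.8519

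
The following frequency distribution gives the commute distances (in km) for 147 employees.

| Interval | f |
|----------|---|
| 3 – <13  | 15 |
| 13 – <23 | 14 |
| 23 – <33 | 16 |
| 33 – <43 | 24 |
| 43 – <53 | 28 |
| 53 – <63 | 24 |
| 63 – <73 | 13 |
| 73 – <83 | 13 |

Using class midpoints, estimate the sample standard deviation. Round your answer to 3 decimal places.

Midpoints: 8, 18, 28, 38, 48, 58, 68, 78
n = 147, Σfm = 6366, mean = 43.3061
Σfm² = 337148
Σf(m − x̄)² = Σfm² − (Σfm)²/n = 337148 − 6366²/147 = 61461.2245
Sample variance = 61461.2245 / 146 = 420.9673
Standard deviation = √420.9673 = 20.5175

20.517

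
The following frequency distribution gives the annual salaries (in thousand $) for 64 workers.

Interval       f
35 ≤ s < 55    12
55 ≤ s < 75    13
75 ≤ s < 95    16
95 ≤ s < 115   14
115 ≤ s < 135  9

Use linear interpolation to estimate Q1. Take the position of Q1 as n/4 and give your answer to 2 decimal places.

Cumulative frequencies: 12, 25, 41, 55, 64
n = 64; position = n/4 = 16.
This falls in the class 55 ≤ s < 75: L = 55, F = 12, f = 13, h = 20.
Lower quartile ≈ 55 + ((16 − 12) / 13) × 20 = 61.1538

61.15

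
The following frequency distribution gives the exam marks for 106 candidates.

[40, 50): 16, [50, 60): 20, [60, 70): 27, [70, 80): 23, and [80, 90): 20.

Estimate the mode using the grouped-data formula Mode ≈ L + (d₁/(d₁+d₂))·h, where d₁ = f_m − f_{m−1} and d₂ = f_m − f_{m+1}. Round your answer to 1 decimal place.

66.4

Modal class: [60, 70) (highest frequency 27).
d₁ = 27 − 20 = 7, d₂ = 27 − 23 = 4
Mode ≈ 60 + (7/(7+4)) × 10 = 60 + 6.3636 = 66.3636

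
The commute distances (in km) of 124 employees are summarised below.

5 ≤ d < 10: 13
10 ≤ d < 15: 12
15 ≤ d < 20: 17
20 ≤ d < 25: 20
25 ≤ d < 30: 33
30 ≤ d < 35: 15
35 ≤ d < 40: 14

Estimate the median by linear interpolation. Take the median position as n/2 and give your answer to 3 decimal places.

Cumulative frequencies: 13, 25, 42, 62, 95, 110, 124
n = 124; position = n/2 = 62.
This falls in the class 20 ≤ d < 25: L = 20, F = 42, f = 20, h = 5.
Median ≈ 20 + ((62 − 42) / 20) × 5 = 25.0000

25.000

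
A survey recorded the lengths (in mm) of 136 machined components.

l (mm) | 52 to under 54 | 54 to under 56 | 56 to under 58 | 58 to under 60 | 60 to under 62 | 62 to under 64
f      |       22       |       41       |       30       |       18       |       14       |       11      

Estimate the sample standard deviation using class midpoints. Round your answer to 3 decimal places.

Midpoints: 53, 55, 57, 59, 61, 63
n = 136, Σfm = 7740, mean = 56.9118
Σfm² = 441704
Σf(m − x̄)² = Σfm² − (Σfm)²/n = 441704 − 7740²/136 = 1206.9412
Sample variance = 1206.9412 / 135 = 8.9403
Standard deviation = √8.9403 = 2.9900

2.990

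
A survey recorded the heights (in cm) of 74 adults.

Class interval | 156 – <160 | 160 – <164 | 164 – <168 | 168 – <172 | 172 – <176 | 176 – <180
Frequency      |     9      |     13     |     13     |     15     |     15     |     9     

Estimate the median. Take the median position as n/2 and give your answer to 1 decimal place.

Cumulative frequencies: 9, 22, 35, 50, 65, 74
n = 74; position = n/2 = 37.
This falls in the class 168 – <172: L = 168, F = 35, f = 15, h = 4.
Median ≈ 168 + ((37 − 35) / 15) × 4 = 168.5333

168.5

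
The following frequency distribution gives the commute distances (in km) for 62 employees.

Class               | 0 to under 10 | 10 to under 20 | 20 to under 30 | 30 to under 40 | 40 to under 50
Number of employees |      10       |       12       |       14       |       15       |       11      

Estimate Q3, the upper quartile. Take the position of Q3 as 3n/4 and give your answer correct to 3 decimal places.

37.000

Cumulative frequencies: 10, 22, 36, 51, 62
n = 62; position = 3n/4 = 46.5.
This falls in the class 30 to under 40: L = 30, F = 36, f = 15, h = 10.
Upper quartile ≈ 30 + ((46.5 − 36) / 15) × 10 = 37.0000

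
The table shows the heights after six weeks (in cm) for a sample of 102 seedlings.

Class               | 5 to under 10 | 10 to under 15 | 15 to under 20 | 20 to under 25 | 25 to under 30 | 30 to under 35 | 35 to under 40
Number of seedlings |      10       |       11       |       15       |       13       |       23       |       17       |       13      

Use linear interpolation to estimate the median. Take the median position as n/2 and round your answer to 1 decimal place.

25.4

Cumulative frequencies: 10, 21, 36, 49, 72, 89, 102
n = 102; position = n/2 = 51.
This falls in the class 25 to under 30: L = 25, F = 49, f = 23, h = 5.
Median ≈ 25 + ((51 − 49) / 23) × 5 = 25.4348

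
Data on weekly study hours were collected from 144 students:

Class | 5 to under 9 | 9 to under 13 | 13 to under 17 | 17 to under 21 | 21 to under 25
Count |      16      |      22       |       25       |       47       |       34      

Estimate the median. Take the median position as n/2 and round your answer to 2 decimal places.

Cumulative frequencies: 16, 38, 63, 110, 144
n = 144; position = n/2 = 72.
This falls in the class 17 to under 21: L = 17, F = 63, f = 47, h = 4.
Median ≈ 17 + ((72 − 63) / 47) × 4 = 17.7660

17.77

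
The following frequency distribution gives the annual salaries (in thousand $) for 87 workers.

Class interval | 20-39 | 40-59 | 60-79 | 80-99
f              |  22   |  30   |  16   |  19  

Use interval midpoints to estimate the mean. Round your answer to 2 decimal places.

Midpoints: 29.5, 49.5, 69.5, 89.5
Σfm = 22×29.5 + 30×49.5 + 16×69.5 + 19×89.5 = 4946.5
n = Σf = 87
Mean = 4946.5 / 87 = 56.8563

56.86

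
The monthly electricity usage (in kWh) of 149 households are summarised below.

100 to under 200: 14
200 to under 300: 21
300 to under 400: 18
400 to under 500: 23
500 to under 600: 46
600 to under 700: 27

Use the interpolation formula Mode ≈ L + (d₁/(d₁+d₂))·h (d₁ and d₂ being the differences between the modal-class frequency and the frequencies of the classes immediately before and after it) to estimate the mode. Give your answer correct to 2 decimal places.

554.76

Modal class: 500 to under 600 (highest frequency 46).
d₁ = 46 − 23 = 23, d₂ = 46 − 27 = 19
Mode ≈ 500 + (23/(23+19)) × 100 = 500 + 54.7619 = 554.7619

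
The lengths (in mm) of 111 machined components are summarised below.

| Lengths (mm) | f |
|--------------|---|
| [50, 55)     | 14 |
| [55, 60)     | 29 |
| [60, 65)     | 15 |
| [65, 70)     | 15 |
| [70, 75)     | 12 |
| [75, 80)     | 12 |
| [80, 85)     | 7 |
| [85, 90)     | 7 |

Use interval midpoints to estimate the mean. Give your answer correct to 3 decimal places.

Midpoints: 52.5, 57.5, 62.5, 67.5, 72.5, 77.5, 82.5, 87.5
Σfm = 14×52.5 + 29×57.5 + 15×62.5 + 15×67.5 + 12×72.5 + 12×77.5 + 7×82.5 + 7×87.5 = 7342.5
n = Σf = 111
Mean = 7342.5 / 111 = 66.1486

66.149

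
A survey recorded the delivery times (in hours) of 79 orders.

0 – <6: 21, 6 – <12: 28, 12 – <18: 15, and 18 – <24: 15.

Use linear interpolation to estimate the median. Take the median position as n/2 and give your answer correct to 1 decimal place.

10.0

Cumulative frequencies: 21, 49, 64, 79
n = 79; position = n/2 = 39.5.
This falls in the class 6 – <12: L = 6, F = 21, f = 28, h = 6.
Median ≈ 6 + ((39.5 − 21) / 28) × 6 = 9.9643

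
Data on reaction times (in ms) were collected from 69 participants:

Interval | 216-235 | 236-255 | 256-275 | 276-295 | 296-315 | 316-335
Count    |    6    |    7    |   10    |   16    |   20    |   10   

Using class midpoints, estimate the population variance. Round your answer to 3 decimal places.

Midpoints: 225.5, 245.5, 265.5, 285.5, 305.5, 325.5
n = 69, Σfm = 19659.5, mean = 284.9203
Σfm² = 5662167.25
Σf(m − x̄)² = Σfm² − (Σfm)²/n = 5662167.25 − 19659.5²/69 = 60776.8116
Population variance = 60776.8116 / 69 = 880.8234

880.823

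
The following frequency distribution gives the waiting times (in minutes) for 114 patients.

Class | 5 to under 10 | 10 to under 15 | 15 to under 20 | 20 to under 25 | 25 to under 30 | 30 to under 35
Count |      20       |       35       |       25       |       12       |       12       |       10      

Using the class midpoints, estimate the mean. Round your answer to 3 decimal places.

Midpoints: 7.5, 12.5, 17.5, 22.5, 27.5, 32.5
Σfm = 20×7.5 + 35×12.5 + 25×17.5 + 12×22.5 + 12×27.5 + 10×32.5 = 1950
n = Σf = 114
Mean = 1950 / 114 = 17.1053

17.105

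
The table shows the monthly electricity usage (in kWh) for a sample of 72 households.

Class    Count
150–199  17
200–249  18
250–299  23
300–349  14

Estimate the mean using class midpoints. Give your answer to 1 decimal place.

248.1

Midpoints: 174.5, 224.5, 274.5, 324.5
Σfm = 17×174.5 + 18×224.5 + 23×274.5 + 14×324.5 = 17864
n = Σf = 72
Mean = 17864 / 72 = 248.1111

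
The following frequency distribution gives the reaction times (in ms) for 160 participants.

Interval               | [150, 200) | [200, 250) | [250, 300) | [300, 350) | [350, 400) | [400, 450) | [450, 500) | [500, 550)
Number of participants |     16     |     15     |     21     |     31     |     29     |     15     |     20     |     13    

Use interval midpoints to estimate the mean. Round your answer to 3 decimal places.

347.500

Midpoints: 175, 225, 275, 325, 375, 425, 475, 525
Σfm = 16×175 + 15×225 + 21×275 + 31×325 + 29×375 + 15×425 + 20×475 + 13×525 = 55600
n = Σf = 160
Mean = 55600 / 160 = 347.5000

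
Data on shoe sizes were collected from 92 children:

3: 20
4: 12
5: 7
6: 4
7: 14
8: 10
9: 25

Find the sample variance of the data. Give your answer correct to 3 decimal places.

Values: 3, 4, 5, 6, 7, 8, 9
n = 92, Σfx = 570, mean = 6.1957
Σfx² = 4042
Σf(x − x̄)² = Σfx² − (Σfx)²/n = 4042 − 570²/92 = 510.4783
Sample variance = 510.4783 / 91 = 5.6097

5.610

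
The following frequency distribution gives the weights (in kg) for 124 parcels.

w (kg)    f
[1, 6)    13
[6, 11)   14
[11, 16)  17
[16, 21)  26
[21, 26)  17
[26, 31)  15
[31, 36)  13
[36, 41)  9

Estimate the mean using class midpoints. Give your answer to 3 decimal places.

Midpoints: 3.5, 8.5, 13.5, 18.5, 23.5, 28.5, 33.5, 38.5
Σfm = 13×3.5 + 14×8.5 + 17×13.5 + 26×18.5 + 17×23.5 + 15×28.5 + 13×33.5 + 9×38.5 = 2484
n = Σf = 124
Mean = 2484 / 124 = 20.0323

20.032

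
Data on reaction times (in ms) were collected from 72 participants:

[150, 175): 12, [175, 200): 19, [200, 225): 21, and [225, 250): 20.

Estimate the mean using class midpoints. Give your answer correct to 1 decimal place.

204.5

Midpoints: 162.5, 187.5, 212.5, 237.5
Σfm = 12×162.5 + 19×187.5 + 21×212.5 + 20×237.5 = 14725
n = Σf = 72
Mean = 14725 / 72 = 204.5139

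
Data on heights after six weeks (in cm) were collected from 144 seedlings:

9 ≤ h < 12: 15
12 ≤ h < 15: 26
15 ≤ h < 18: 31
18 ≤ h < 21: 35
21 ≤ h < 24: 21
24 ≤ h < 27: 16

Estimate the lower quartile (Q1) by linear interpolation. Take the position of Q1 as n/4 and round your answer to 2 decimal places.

14.42

Cumulative frequencies: 15, 41, 72, 107, 128, 144
n = 144; position = n/4 = 36.
This falls in the class 12 ≤ h < 15: L = 12, F = 15, f = 26, h = 3.
Lower quartile ≈ 12 + ((36 − 15) / 26) × 3 = 14.4231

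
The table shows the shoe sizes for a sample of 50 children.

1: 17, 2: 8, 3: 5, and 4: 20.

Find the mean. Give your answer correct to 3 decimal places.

2.560

Values: 1, 2, 3, 4
Σfx = 17×1 + 8×2 + 5×3 + 20×4 = 128
n = Σf = 50
Mean = 128 / 50 = 2.5600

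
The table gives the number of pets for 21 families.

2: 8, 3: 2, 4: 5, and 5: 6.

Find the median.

4

Cumulative frequencies: 8, 10, 15, 21
n = 21, so the median is the value in position (n+1)/2 = 11.
Position 11 falls at value 4.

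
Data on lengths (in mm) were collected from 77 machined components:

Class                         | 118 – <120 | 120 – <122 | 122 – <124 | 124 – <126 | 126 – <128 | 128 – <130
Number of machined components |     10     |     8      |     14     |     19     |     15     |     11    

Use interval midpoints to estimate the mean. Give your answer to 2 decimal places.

Midpoints: 119, 121, 123, 125, 127, 129
Σfm = 10×119 + 8×121 + 14×123 + 19×125 + 15×127 + 11×129 = 9579
n = Σf = 77
Mean = 9579 / 77 = 124.4026

124.40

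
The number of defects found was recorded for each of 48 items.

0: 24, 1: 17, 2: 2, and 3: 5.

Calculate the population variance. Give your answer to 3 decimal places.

0.896

Values: 0, 1, 2, 3
n = 48, Σfx = 36, mean = 0.7500
Σfx² = 70
Σf(x − x̄)² = Σfx² − (Σfx)²/n = 70 − 36²/48 = 43.0000
Population variance = 43.0000 / 48 = 0.8958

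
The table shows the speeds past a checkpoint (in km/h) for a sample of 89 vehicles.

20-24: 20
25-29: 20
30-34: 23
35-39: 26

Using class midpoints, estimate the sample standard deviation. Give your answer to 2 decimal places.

5.67

Midpoints: 22, 27, 32, 37
n = 89, Σfm = 2678, mean = 30.0899
Σfm² = 83406
Σf(m − x̄)² = Σfm² − (Σfm)²/n = 83406 − 2678²/89 = 2825.2809
Sample variance = 2825.2809 / 88 = 32.1055
Standard deviation = √32.1055 = 5.6662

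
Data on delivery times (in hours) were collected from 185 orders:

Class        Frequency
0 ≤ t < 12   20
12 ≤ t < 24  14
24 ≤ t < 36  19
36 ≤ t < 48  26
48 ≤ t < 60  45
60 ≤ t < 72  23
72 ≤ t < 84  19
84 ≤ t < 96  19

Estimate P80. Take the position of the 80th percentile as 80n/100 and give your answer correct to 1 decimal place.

72.6

Cumulative frequencies: 20, 34, 53, 79, 124, 147, 166, 185
n = 185; position = 80n/100 = 148.
This falls in the class 72 ≤ t < 84: L = 72, F = 147, f = 19, h = 12.
80th percentile ≈ 72 + ((148 − 147) / 19) × 12 = 72.6316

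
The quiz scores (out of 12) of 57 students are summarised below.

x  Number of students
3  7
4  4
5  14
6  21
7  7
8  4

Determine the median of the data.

6

Cumulative frequencies: 7, 11, 25, 46, 53, 57
n = 57, so the median is the value in position (n+1)/2 = 29.
Position 29 falls at value 6.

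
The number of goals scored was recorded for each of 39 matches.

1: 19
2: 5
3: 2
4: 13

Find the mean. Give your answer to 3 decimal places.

2.231

Values: 1, 2, 3, 4
Σfx = 19×1 + 5×2 + 2×3 + 13×4 = 87
n = Σf = 39
Mean = 87 / 39 = 2.2308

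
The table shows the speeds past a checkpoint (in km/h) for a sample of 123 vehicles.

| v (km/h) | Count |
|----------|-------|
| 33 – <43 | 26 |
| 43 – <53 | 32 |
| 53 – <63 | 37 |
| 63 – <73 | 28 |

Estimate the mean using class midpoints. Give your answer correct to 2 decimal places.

53.45

Midpoints: 38, 48, 58, 68
Σfm = 26×38 + 32×48 + 37×58 + 28×68 = 6574
n = Σf = 123
Mean = 6574 / 123 = 53.4472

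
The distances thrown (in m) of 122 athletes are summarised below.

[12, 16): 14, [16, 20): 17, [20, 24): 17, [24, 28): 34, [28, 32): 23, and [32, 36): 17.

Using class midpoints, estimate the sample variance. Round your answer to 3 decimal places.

Midpoints: 14, 18, 22, 26, 30, 34
n = 122, Σfm = 3028, mean = 24.8197
Σfm² = 79816
Σf(m − x̄)² = Σfm² − (Σfm)²/n = 79816 − 3028²/122 = 4662.0328
Sample variance = 4662.0328 / 121 = 38.5292

38.529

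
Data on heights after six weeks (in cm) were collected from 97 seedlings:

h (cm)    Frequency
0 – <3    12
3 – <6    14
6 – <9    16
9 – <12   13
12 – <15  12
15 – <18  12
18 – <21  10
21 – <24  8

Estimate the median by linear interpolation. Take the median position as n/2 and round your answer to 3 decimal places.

Cumulative frequencies: 12, 26, 42, 55, 67, 79, 89, 97
n = 97; position = n/2 = 48.5.
This falls in the class 9 – <12: L = 9, F = 42, f = 13, h = 3.
Median ≈ 9 + ((48.5 − 42) / 13) × 3 = 10.5000

10.500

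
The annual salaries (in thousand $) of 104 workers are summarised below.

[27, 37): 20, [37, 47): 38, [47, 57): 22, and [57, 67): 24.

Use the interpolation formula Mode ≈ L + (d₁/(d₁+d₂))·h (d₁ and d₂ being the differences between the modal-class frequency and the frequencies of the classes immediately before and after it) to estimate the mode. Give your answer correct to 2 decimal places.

42.29

Modal class: [37, 47) (highest frequency 38).
d₁ = 38 − 20 = 18, d₂ = 38 − 22 = 16
Mode ≈ 37 + (18/(18+16)) × 10 = 37 + 5.2941 = 42.2941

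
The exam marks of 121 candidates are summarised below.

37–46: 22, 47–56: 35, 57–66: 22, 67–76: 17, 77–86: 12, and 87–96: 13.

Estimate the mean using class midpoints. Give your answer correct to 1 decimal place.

61.6

Midpoints: 41.5, 51.5, 61.5, 71.5, 81.5, 91.5
Σfm = 22×41.5 + 35×51.5 + 22×61.5 + 17×71.5 + 12×81.5 + 13×91.5 = 7451.5
n = Σf = 121
Mean = 7451.5 / 121 = 61.5826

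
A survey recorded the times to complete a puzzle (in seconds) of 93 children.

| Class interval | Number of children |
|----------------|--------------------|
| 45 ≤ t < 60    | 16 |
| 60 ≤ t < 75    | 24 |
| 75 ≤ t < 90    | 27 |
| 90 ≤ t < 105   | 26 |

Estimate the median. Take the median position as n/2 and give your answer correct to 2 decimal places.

78.61

Cumulative frequencies: 16, 40, 67, 93
n = 93; position = n/2 = 46.5.
This falls in the class 75 ≤ t < 90: L = 75, F = 40, f = 27, h = 15.
Median ≈ 75 + ((46.5 − 40) / 27) × 15 = 78.6111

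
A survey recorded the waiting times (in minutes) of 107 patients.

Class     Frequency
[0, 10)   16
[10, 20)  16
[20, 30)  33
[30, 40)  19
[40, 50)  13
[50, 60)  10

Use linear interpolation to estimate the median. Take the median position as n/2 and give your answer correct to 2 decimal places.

26.52

Cumulative frequencies: 16, 32, 65, 84, 97, 107
n = 107; position = n/2 = 53.5.
This falls in the class [20, 30): L = 20, F = 32, f = 33, h = 10.
Median ≈ 20 + ((53.5 − 32) / 33) × 10 = 26.5152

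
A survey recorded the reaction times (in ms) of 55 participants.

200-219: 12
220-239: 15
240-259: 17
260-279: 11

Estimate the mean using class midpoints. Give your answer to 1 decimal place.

Midpoints: 209.5, 229.5, 249.5, 269.5
Σfm = 12×209.5 + 15×229.5 + 17×249.5 + 11×269.5 = 13162.5
n = Σf = 55
Mean = 13162.5 / 55 = 239.3182

239.3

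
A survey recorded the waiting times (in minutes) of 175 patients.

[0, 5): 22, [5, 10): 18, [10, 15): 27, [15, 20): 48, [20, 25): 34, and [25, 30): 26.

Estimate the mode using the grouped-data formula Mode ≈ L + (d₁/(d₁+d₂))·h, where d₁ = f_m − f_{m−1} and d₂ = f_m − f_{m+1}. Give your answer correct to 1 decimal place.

18.0

Modal class: [15, 20) (highest frequency 48).
d₁ = 48 − 27 = 21, d₂ = 48 − 34 = 14
Mode ≈ 15 + (21/(21+14)) × 5 = 15 + 3.0000 = 18.0000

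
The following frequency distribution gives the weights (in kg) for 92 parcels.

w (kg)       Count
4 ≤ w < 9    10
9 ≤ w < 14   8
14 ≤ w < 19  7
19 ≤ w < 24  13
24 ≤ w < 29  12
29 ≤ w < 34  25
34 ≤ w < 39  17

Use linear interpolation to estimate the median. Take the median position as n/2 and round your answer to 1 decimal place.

Cumulative frequencies: 10, 18, 25, 38, 50, 75, 92
n = 92; position = n/2 = 46.
This falls in the class 24 ≤ w < 29: L = 24, F = 38, f = 12, h = 5.
Median ≈ 24 + ((46 − 38) / 12) × 5 = 27.3333

27.3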